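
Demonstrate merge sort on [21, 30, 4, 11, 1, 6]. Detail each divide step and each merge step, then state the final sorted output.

Merge sort trace:

Split: [21, 30, 4, 11, 1, 6] -> [21, 30, 4] and [11, 1, 6]
  Split: [21, 30, 4] -> [21] and [30, 4]
    Split: [30, 4] -> [30] and [4]
    Merge: [30] + [4] -> [4, 30]
  Merge: [21] + [4, 30] -> [4, 21, 30]
  Split: [11, 1, 6] -> [11] and [1, 6]
    Split: [1, 6] -> [1] and [6]
    Merge: [1] + [6] -> [1, 6]
  Merge: [11] + [1, 6] -> [1, 6, 11]
Merge: [4, 21, 30] + [1, 6, 11] -> [1, 4, 6, 11, 21, 30]

Final sorted array: [1, 4, 6, 11, 21, 30]

The merge sort proceeds by recursively splitting the array and merging sorted halves.
After all merges, the sorted array is [1, 4, 6, 11, 21, 30].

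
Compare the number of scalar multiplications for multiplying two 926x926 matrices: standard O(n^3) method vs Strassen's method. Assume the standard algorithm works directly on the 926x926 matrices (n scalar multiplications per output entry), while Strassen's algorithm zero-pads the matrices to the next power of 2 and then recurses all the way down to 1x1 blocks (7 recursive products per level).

Matrix multiplication for 926x926 matrices:

Strassen's algorithm requires power-of-2 dimensions. Pad 926x926 to 1024x1024 (next power of 2).

Standard algorithm: 926^3 = 794022776 multiplications
Strassen's algorithm: 7^(log2(1024)) = 7^10 = 282475249 multiplications
Savings: 794022776 - 282475249 = 511547527 multiplications

Standard: 794022776 multiplications (926^3). Strassen: 282475249 multiplications (7^10, after padding to 1024x1024). Strassen reduces 8 recursive multiplications to 7 at each level.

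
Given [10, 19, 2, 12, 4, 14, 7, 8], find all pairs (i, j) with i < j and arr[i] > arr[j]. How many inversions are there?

Finding inversions in [10, 19, 2, 12, 4, 14, 7, 8]:

(0, 2): arr[0]=10 > arr[2]=2
(0, 4): arr[0]=10 > arr[4]=4
(0, 6): arr[0]=10 > arr[6]=7
(0, 7): arr[0]=10 > arr[7]=8
(1, 2): arr[1]=19 > arr[2]=2
(1, 3): arr[1]=19 > arr[3]=12
(1, 4): arr[1]=19 > arr[4]=4
(1, 5): arr[1]=19 > arr[5]=14
(1, 6): arr[1]=19 > arr[6]=7
(1, 7): arr[1]=19 > arr[7]=8
(3, 4): arr[3]=12 > arr[4]=4
(3, 6): arr[3]=12 > arr[6]=7
(3, 7): arr[3]=12 > arr[7]=8
(5, 6): arr[5]=14 > arr[6]=7
(5, 7): arr[5]=14 > arr[7]=8

Total inversions: 15

The array has 15 inversion(s): (0,2), (0,4), (0,6), (0,7), (1,2), (1,3), (1,4), (1,5), (1,6), (1,7), (3,4), (3,6), (3,7), (5,6), (5,7). Each pair (i,j) satisfies i < j and arr[i] > arr[j].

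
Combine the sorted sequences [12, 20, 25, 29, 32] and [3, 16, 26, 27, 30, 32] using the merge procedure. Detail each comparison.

Merging process:

Compare 12 vs 3: take 3 from right. Merged: [3]
Compare 12 vs 16: take 12 from left. Merged: [3, 12]
Compare 20 vs 16: take 16 from right. Merged: [3, 12, 16]
Compare 20 vs 26: take 20 from left. Merged: [3, 12, 16, 20]
Compare 25 vs 26: take 25 from left. Merged: [3, 12, 16, 20, 25]
Compare 29 vs 26: take 26 from right. Merged: [3, 12, 16, 20, 25, 26]
Compare 29 vs 27: take 27 from right. Merged: [3, 12, 16, 20, 25, 26, 27]
Compare 29 vs 30: take 29 from left. Merged: [3, 12, 16, 20, 25, 26, 27, 29]
Compare 32 vs 30: take 30 from right. Merged: [3, 12, 16, 20, 25, 26, 27, 29, 30]
Compare 32 vs 32: take 32 from left. Merged: [3, 12, 16, 20, 25, 26, 27, 29, 30, 32]
Append remaining from right: [32]. Merged: [3, 12, 16, 20, 25, 26, 27, 29, 30, 32, 32]

Final merged array: [3, 12, 16, 20, 25, 26, 27, 29, 30, 32, 32]
Total comparisons: 10

The merged array is [3, 12, 16, 20, 25, 26, 27, 29, 30, 32, 32], requiring 10 comparisons. The merge step runs in O(n) time where n is the total number of elements.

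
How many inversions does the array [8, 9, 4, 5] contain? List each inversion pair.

Finding inversions in [8, 9, 4, 5]:

(0, 2): arr[0]=8 > arr[2]=4
(0, 3): arr[0]=8 > arr[3]=5
(1, 2): arr[1]=9 > arr[2]=4
(1, 3): arr[1]=9 > arr[3]=5

Total inversions: 4

The array has 4 inversion(s): (0,2), (0,3), (1,2), (1,3). Each pair (i,j) satisfies i < j and arr[i] > arr[j].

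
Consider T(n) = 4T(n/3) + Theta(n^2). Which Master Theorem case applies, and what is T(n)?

Master Theorem for T(n) = 4T(n/3) + O(n^2):

a = 4, b = 3, c = 2
log_b(a) = log_3(4) = 1.2619

Case 3: c = 2 > log_3(4) = 1.2619
T(n) = O(n^2) = O(n^2)

For T(n) = 4T(n/3) + O(n^2): log_3(4) = 1.2619. This is Case 3 of the Master Theorem (c > log_b(a), work dominated by root), giving O(n^2).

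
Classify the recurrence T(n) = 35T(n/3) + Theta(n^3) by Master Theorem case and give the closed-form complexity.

Master Theorem for T(n) = 35T(n/3) + O(n^3):

a = 35, b = 3, c = 3
log_b(a) = log_3(35) = 3.2362

Case 1: c = 3 < log_3(35) = 3.2362
T(n) = O(n^(log_3 35))

For T(n) = 35T(n/3) + O(n^3): log_3(35) = 3.2362. This is Case 1 of the Master Theorem (c < log_b(a), work dominated by leaves), giving O(n^(log_3 35)).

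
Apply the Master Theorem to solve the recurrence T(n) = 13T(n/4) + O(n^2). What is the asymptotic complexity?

Master Theorem for T(n) = 13T(n/4) + O(n^2):

a = 13, b = 4, c = 2
log_b(a) = log_4(13) = 1.8502

Case 3: c = 2 > log_4(13) = 1.8502
T(n) = O(n^2) = O(n^2)

For T(n) = 13T(n/4) + O(n^2): log_4(13) = 1.8502. This is Case 3 of the Master Theorem (c > log_b(a), work dominated by root), giving O(n^2).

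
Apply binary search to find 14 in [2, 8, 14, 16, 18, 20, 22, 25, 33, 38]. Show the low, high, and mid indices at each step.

Binary search for 14 in [2, 8, 14, 16, 18, 20, 22, 25, 33, 38]:

lo=0, hi=9, mid=4, arr[mid]=18 -> 18 > 14, search left half
lo=0, hi=3, mid=1, arr[mid]=8 -> 8 < 14, search right half
lo=2, hi=3, mid=2, arr[mid]=14 -> Found target at index 2!

Binary search finds 14 at index 2 after 3 comparisons. The search repeatedly halves the search space by comparing with the middle element.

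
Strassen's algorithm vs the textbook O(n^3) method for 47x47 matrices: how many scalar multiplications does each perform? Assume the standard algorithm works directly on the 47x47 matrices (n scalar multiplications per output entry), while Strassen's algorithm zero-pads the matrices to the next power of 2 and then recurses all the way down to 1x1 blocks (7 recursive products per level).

Matrix multiplication for 47x47 matrices:

Strassen's algorithm requires power-of-2 dimensions. Pad 47x47 to 64x64 (next power of 2).

Standard algorithm: 47^3 = 103823 multiplications
Strassen's algorithm: 7^(log2(64)) = 7^6 = 117649 multiplications
Difference: 103823 - 117649 = -13826 (Strassen uses MORE here due to padding overhead — for small or just-over-power-of-2 n, padding can outweigh the per-level savings)

Standard: 103823 multiplications (47^3). Strassen: 117649 multiplications (7^6, after padding to 64x64). Strassen reduces 8 recursive multiplications to 7 at each level.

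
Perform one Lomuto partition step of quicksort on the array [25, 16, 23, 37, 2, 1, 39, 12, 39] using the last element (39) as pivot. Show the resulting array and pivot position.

Lomuto partition with pivot = 39:

Initial array: [25, 16, 23, 37, 2, 1, 39, 12, 39]

arr[0]=25 <= 39: swap with position 0, array becomes [25, 16, 23, 37, 2, 1, 39, 12, 39]
arr[1]=16 <= 39: swap with position 1, array becomes [25, 16, 23, 37, 2, 1, 39, 12, 39]
arr[2]=23 <= 39: swap with position 2, array becomes [25, 16, 23, 37, 2, 1, 39, 12, 39]
arr[3]=37 <= 39: swap with position 3, array becomes [25, 16, 23, 37, 2, 1, 39, 12, 39]
arr[4]=2 <= 39: swap with position 4, array becomes [25, 16, 23, 37, 2, 1, 39, 12, 39]
arr[5]=1 <= 39: swap with position 5, array becomes [25, 16, 23, 37, 2, 1, 39, 12, 39]
arr[6]=39 <= 39: swap with position 6, array becomes [25, 16, 23, 37, 2, 1, 39, 12, 39]
arr[7]=12 <= 39: swap with position 7, array becomes [25, 16, 23, 37, 2, 1, 39, 12, 39]

Place pivot at position 8: [25, 16, 23, 37, 2, 1, 39, 12, 39]
Pivot position: 8

After partitioning with pivot 39, the array becomes [25, 16, 23, 37, 2, 1, 39, 12, 39]. The pivot is placed at index 8. All elements to the left of the pivot are <= 39, and all elements to the right are > 39.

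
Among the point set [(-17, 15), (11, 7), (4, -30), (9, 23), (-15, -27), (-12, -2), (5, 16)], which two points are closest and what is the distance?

Computing all pairwise distances among 7 points:

d((-17, 15), (11, 7)) = 29.1204
d((-17, 15), (4, -30)) = 49.6588
d((-17, 15), (9, 23)) = 27.2029
d((-17, 15), (-15, -27)) = 42.0476
d((-17, 15), (-12, -2)) = 17.72
d((-17, 15), (5, 16)) = 22.0227
d((11, 7), (4, -30)) = 37.6563
d((11, 7), (9, 23)) = 16.1245
d((11, 7), (-15, -27)) = 42.8019
d((11, 7), (-12, -2)) = 24.6982
d((11, 7), (5, 16)) = 10.8167
d((4, -30), (9, 23)) = 53.2353
d((4, -30), (-15, -27)) = 19.2354
d((4, -30), (-12, -2)) = 32.249
d((4, -30), (5, 16)) = 46.0109
d((9, 23), (-15, -27)) = 55.4617
d((9, 23), (-12, -2)) = 32.6497
d((9, 23), (5, 16)) = 8.0623 <-- minimum
d((-15, -27), (-12, -2)) = 25.1794
d((-15, -27), (5, 16)) = 47.4236
d((-12, -2), (5, 16)) = 24.7588

Closest pair: (9, 23) and (5, 16) with distance 8.0623

The closest pair is (9, 23) and (5, 16) with Euclidean distance 8.0623. For 7 points, brute-force pairwise comparison is shown above. For large n, the divide-and-conquer algorithm (sort by x, recurse on halves, check the dividing strip) achieves O(n log n).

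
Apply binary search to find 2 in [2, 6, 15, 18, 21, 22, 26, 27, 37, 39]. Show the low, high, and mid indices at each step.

Binary search for 2 in [2, 6, 15, 18, 21, 22, 26, 27, 37, 39]:

lo=0, hi=9, mid=4, arr[mid]=21 -> 21 > 2, search left half
lo=0, hi=3, mid=1, arr[mid]=6 -> 6 > 2, search left half
lo=0, hi=0, mid=0, arr[mid]=2 -> Found target at index 0!

Binary search finds 2 at index 0 after 3 comparisons. The search repeatedly halves the search space by comparing with the middle element.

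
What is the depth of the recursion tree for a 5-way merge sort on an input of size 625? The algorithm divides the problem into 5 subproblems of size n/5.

For divide and conquer with division factor 5:

Problem sizes at each level:
Level 0: 625
Level 1: 125
Level 2: 25
Level 3: 5
Level 4: 1

The root is level 0 and the size-1 base case is level 4 (the tree spans levels 0 through 4, i.e. 5 levels counting the root), so the depth is the number of divisions: log_5(625) = 4

The recursion tree depth is log_5(625) = 4. At each level, the problem size is divided by 5, so it takes 4 divisions to reduce to a base case of size 1. The algorithm makes 5 recursive calls at each level.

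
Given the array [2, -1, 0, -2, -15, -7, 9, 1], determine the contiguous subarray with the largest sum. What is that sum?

Using Kadane's algorithm on [2, -1, 0, -2, -15, -7, 9, 1]:

Scanning through the array:
Position 1 (value -1): max_ending_here = 1, max_so_far = 2
Position 2 (value 0): max_ending_here = 1, max_so_far = 2
Position 3 (value -2): max_ending_here = -1, max_so_far = 2
Position 4 (value -15): max_ending_here = -15, max_so_far = 2
Position 5 (value -7): max_ending_here = -7, max_so_far = 2
Position 6 (value 9): max_ending_here = 9, max_so_far = 9
Position 7 (value 1): max_ending_here = 10, max_so_far = 10

Maximum subarray: [9, 1]
Maximum sum: 10

The maximum subarray is [9, 1] with sum 10. This subarray runs from index 6 to index 7.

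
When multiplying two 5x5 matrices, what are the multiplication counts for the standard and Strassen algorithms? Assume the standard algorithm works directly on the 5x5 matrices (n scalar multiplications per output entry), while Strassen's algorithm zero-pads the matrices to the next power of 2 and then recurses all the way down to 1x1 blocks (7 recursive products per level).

Matrix multiplication for 5x5 matrices:

Strassen's algorithm requires power-of-2 dimensions. Pad 5x5 to 8x8 (next power of 2).

Standard algorithm: 5^3 = 125 multiplications
Strassen's algorithm: 7^(log2(8)) = 7^3 = 343 multiplications
Difference: 125 - 343 = -218 (Strassen uses MORE here due to padding overhead — for small or just-over-power-of-2 n, padding can outweigh the per-level savings)

Standard: 125 multiplications (5^3). Strassen: 343 multiplications (7^3, after padding to 8x8). Strassen reduces 8 recursive multiplications to 7 at each level.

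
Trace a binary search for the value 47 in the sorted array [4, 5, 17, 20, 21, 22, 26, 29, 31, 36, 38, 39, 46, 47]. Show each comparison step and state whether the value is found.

Binary search for 47 in [4, 5, 17, 20, 21, 22, 26, 29, 31, 36, 38, 39, 46, 47]:

lo=0, hi=13, mid=6, arr[mid]=26 -> 26 < 47, search right half
lo=7, hi=13, mid=10, arr[mid]=38 -> 38 < 47, search right half
lo=11, hi=13, mid=12, arr[mid]=46 -> 46 < 47, search right half
lo=13, hi=13, mid=13, arr[mid]=47 -> Found target at index 13!

Binary search finds 47 at index 13 after 4 comparisons. The search repeatedly halves the search space by comparing with the middle element.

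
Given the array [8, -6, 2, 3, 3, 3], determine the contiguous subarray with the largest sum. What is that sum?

Using Kadane's algorithm on [8, -6, 2, 3, 3, 3]:

Scanning through the array:
Position 1 (value -6): max_ending_here = 2, max_so_far = 8
Position 2 (value 2): max_ending_here = 4, max_so_far = 8
Position 3 (value 3): max_ending_here = 7, max_so_far = 8
Position 4 (value 3): max_ending_here = 10, max_so_far = 10
Position 5 (value 3): max_ending_here = 13, max_so_far = 13

Maximum subarray: [8, -6, 2, 3, 3, 3]
Maximum sum: 13

The maximum subarray is [8, -6, 2, 3, 3, 3] with sum 13. This subarray runs from index 0 to index 5.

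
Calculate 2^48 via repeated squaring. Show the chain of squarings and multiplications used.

Computing 2^48 by squaring (build up from 2^1; each line after the first costs one multiplication):

2^1 = 2
2^2 = (2^1)^2 = 2^2 = 4
2^3 = 2 * 2^2 = 2 * 4 = 8
2^6 = (2^3)^2 = 8^2 = 64
2^12 = (2^6)^2 = 64^2 = 4096
2^24 = (2^12)^2 = 4096^2 = 16777216
2^48 = (2^24)^2 = 16777216^2 = 281474976710656

Result: 281474976710656
Multiplications needed: 6 (6 lines after 2^1)

2^48 = 281474976710656. Using exponentiation by squaring, this requires 6 multiplications. The key idea: if the exponent is even, square the half-power; if odd, multiply by the base once.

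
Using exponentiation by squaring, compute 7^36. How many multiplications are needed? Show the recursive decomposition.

Computing 7^36 by squaring (build up from 7^1; each line after the first costs one multiplication):

7^1 = 7
7^2 = (7^1)^2 = 7^2 = 49
7^4 = (7^2)^2 = 49^2 = 2401
7^8 = (7^4)^2 = 2401^2 = 5764801
7^9 = 7 * 7^8 = 7 * 5764801 = 40353607
7^18 = (7^9)^2 = 40353607^2 = 1628413597910449
7^36 = (7^18)^2 = 1628413597910449^2 = 2651730845859653471779023381601

Result: 2651730845859653471779023381601
Multiplications needed: 6 (6 lines after 7^1)

7^36 = 2651730845859653471779023381601. Using exponentiation by squaring, this requires 6 multiplications. The key idea: if the exponent is even, square the half-power; if odd, multiply by the base once.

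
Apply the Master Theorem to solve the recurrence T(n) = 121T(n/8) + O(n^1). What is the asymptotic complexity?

Master Theorem for T(n) = 121T(n/8) + O(n^1):

a = 121, b = 8, c = 1
log_b(a) = log_8(121) = 2.3063

Case 1: c = 1 < log_8(121) = 2.3063
T(n) = O(n^(log_8 121))

For T(n) = 121T(n/8) + O(n^1): log_8(121) = 2.3063. This is Case 1 of the Master Theorem (c < log_b(a), work dominated by leaves), giving O(n^(log_8 121)).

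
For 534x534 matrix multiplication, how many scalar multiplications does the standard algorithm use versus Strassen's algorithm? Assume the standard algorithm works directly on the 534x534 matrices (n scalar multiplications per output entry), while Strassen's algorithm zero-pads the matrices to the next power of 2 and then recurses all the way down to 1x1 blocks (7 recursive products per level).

Matrix multiplication for 534x534 matrices:

Strassen's algorithm requires power-of-2 dimensions. Pad 534x534 to 1024x1024 (next power of 2).

Standard algorithm: 534^3 = 152273304 multiplications
Strassen's algorithm: 7^(log2(1024)) = 7^10 = 282475249 multiplications
Difference: 152273304 - 282475249 = -130201945 (Strassen uses MORE here due to padding overhead — for small or just-over-power-of-2 n, padding can outweigh the per-level savings)

Standard: 152273304 multiplications (534^3). Strassen: 282475249 multiplications (7^10, after padding to 1024x1024). Strassen reduces 8 recursive multiplications to 7 at each level.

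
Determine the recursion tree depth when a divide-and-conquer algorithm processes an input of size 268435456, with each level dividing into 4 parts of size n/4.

For divide and conquer with division factor 4:

Problem sizes at each level:
Level 0: 268435456
Level 1: 67108864
Level 2: 16777216
Level 3: 4194304
Level 4: 1048576
Level 5: 262144
Level 6: 65536
Level 7: 16384
Level 8: 4096
Level 9: 1024
Level 10: 256
Level 11: 64
Level 12: 16
Level 13: 4
Level 14: 1

The root is level 0 and the size-1 base case is level 14 (the tree spans levels 0 through 14, i.e. 15 levels counting the root), so the depth is the number of divisions: log_4(268435456) = 14

The recursion tree depth is log_4(268435456) = 14. At each level, the problem size is divided by 4, so it takes 14 divisions to reduce to a base case of size 1. The algorithm makes 4 recursive calls at each level.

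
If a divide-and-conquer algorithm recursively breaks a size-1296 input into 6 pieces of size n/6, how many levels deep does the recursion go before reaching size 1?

For divide and conquer with division factor 6:

Problem sizes at each level:
Level 0: 1296
Level 1: 216
Level 2: 36
Level 3: 6
Level 4: 1

The root is level 0 and the size-1 base case is level 4 (the tree spans levels 0 through 4, i.e. 5 levels counting the root), so the depth is the number of divisions: log_6(1296) = 4

The recursion tree depth is log_6(1296) = 4. At each level, the problem size is divided by 6, so it takes 4 divisions to reduce to a base case of size 1. The algorithm makes 6 recursive calls at each level.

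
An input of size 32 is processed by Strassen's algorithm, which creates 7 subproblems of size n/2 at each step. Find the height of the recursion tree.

For divide and conquer with division factor 2:

Problem sizes at each level:
Level 0: 32
Level 1: 16
Level 2: 8
Level 3: 4
Level 4: 2
Level 5: 1

The root is level 0 and the size-1 base case is level 5 (the tree spans levels 0 through 5, i.e. 6 levels counting the root), so the depth is the number of divisions: log_2(32) = 5

The recursion tree depth is log_2(32) = 5. At each level, the problem size is divided by 2, so it takes 5 divisions to reduce to a base case of size 1. The algorithm makes 7 recursive calls at each level.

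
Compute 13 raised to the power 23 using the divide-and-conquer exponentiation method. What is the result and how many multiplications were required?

Computing 13^23 by squaring (build up from 13^1; each line after the first costs one multiplication):

13^1 = 13
13^2 = (13^1)^2 = 13^2 = 169
13^4 = (13^2)^2 = 169^2 = 28561
13^5 = 13 * 13^4 = 13 * 28561 = 371293
13^10 = (13^5)^2 = 371293^2 = 137858491849
13^11 = 13 * 13^10 = 13 * 137858491849 = 1792160394037
13^22 = (13^11)^2 = 1792160394037^2 = 3211838877954855105157369
13^23 = 13 * 13^22 = 13 * 3211838877954855105157369 = 41753905413413116367045797

Result: 41753905413413116367045797
Multiplications needed: 7 (7 lines after 13^1)

13^23 = 41753905413413116367045797. Using exponentiation by squaring, this requires 7 multiplications. The key idea: if the exponent is even, square the half-power; if odd, multiply by the base once.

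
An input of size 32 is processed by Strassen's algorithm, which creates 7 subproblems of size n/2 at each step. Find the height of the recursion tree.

For divide and conquer with division factor 2:

Problem sizes at each level:
Level 0: 32
Level 1: 16
Level 2: 8
Level 3: 4
Level 4: 2
Level 5: 1

The root is level 0 and the size-1 base case is level 5 (the tree spans levels 0 through 5, i.e. 6 levels counting the root), so the depth is the number of divisions: log_2(32) = 5

The recursion tree depth is log_2(32) = 5. At each level, the problem size is divided by 2, so it takes 5 divisions to reduce to a base case of size 1. The algorithm makes 7 recursive calls at each level.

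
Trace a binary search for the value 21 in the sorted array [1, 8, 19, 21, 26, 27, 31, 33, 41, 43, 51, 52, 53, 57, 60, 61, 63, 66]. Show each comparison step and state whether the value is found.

Binary search for 21 in [1, 8, 19, 21, 26, 27, 31, 33, 41, 43, 51, 52, 53, 57, 60, 61, 63, 66]:

lo=0, hi=17, mid=8, arr[mid]=41 -> 41 > 21, search left half
lo=0, hi=7, mid=3, arr[mid]=21 -> Found target at index 3!

Binary search finds 21 at index 3 after 2 comparisons. The search repeatedly halves the search space by comparing with the middle element.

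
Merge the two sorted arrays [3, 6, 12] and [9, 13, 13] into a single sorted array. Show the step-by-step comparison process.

Merging process:

Compare 3 vs 9: take 3 from left. Merged: [3]
Compare 6 vs 9: take 6 from left. Merged: [3, 6]
Compare 12 vs 9: take 9 from right. Merged: [3, 6, 9]
Compare 12 vs 13: take 12 from left. Merged: [3, 6, 9, 12]
Append remaining from right: [13, 13]. Merged: [3, 6, 9, 12, 13, 13]

Final merged array: [3, 6, 9, 12, 13, 13]
Total comparisons: 4

The merged array is [3, 6, 9, 12, 13, 13], requiring 4 comparisons. The merge step runs in O(n) time where n is the total number of elements.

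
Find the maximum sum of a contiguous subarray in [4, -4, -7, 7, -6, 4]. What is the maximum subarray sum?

Using Kadane's algorithm on [4, -4, -7, 7, -6, 4]:

Scanning through the array:
Position 1 (value -4): max_ending_here = 0, max_so_far = 4
Position 2 (value -7): max_ending_here = -7, max_so_far = 4
Position 3 (value 7): max_ending_here = 7, max_so_far = 7
Position 4 (value -6): max_ending_here = 1, max_so_far = 7
Position 5 (value 4): max_ending_here = 5, max_so_far = 7

Maximum subarray: [7]
Maximum sum: 7

The maximum subarray is [7] with sum 7. This subarray runs from index 3 to index 3.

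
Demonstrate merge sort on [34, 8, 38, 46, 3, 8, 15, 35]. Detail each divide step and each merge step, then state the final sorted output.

Merge sort trace:

Split: [34, 8, 38, 46, 3, 8, 15, 35] -> [34, 8, 38, 46] and [3, 8, 15, 35]
  Split: [34, 8, 38, 46] -> [34, 8] and [38, 46]
    Split: [34, 8] -> [34] and [8]
    Merge: [34] + [8] -> [8, 34]
    Split: [38, 46] -> [38] and [46]
    Merge: [38] + [46] -> [38, 46]
  Merge: [8, 34] + [38, 46] -> [8, 34, 38, 46]
  Split: [3, 8, 15, 35] -> [3, 8] and [15, 35]
    Split: [3, 8] -> [3] and [8]
    Merge: [3] + [8] -> [3, 8]
    Split: [15, 35] -> [15] and [35]
    Merge: [15] + [35] -> [15, 35]
  Merge: [3, 8] + [15, 35] -> [3, 8, 15, 35]
Merge: [8, 34, 38, 46] + [3, 8, 15, 35] -> [3, 8, 8, 15, 34, 35, 38, 46]

Final sorted array: [3, 8, 8, 15, 34, 35, 38, 46]

The merge sort proceeds by recursively splitting the array and merging sorted halves.
After all merges, the sorted array is [3, 8, 8, 15, 34, 35, 38, 46].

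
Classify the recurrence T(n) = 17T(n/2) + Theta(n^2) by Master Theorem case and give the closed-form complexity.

Master Theorem for T(n) = 17T(n/2) + O(n^2):

a = 17, b = 2, c = 2
log_b(a) = log_2(17) = 4.0875

Case 1: c = 2 < log_2(17) = 4.0875
T(n) = O(n^(log_2 17))

For T(n) = 17T(n/2) + O(n^2): log_2(17) = 4.0875. This is Case 1 of the Master Theorem (c < log_b(a), work dominated by leaves), giving O(n^(log_2 17)).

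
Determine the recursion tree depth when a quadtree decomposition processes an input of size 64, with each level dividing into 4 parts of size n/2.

For divide and conquer with division factor 2:

Problem sizes at each level:
Level 0: 64
Level 1: 32
Level 2: 16
Level 3: 8
Level 4: 4
Level 5: 2
Level 6: 1

The root is level 0 and the size-1 base case is level 6 (the tree spans levels 0 through 6, i.e. 7 levels counting the root), so the depth is the number of divisions: log_2(64) = 6

The recursion tree depth is log_2(64) = 6. At each level, the problem size is divided by 2, so it takes 6 divisions to reduce to a base case of size 1. The algorithm makes 4 recursive calls at each level.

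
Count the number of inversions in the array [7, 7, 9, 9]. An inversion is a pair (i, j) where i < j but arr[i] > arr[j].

Finding inversions in [7, 7, 9, 9]:


Total inversions: 0

The array has 0 inversions. It is already sorted.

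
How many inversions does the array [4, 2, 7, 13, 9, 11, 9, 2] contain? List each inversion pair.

Finding inversions in [4, 2, 7, 13, 9, 11, 9, 2]:

(0, 1): arr[0]=4 > arr[1]=2
(0, 7): arr[0]=4 > arr[7]=2
(2, 7): arr[2]=7 > arr[7]=2
(3, 4): arr[3]=13 > arr[4]=9
(3, 5): arr[3]=13 > arr[5]=11
(3, 6): arr[3]=13 > arr[6]=9
(3, 7): arr[3]=13 > arr[7]=2
(4, 7): arr[4]=9 > arr[7]=2
(5, 6): arr[5]=11 > arr[6]=9
(5, 7): arr[5]=11 > arr[7]=2
(6, 7): arr[6]=9 > arr[7]=2

Total inversions: 11

The array has 11 inversion(s): (0,1), (0,7), (2,7), (3,4), (3,5), (3,6), (3,7), (4,7), (5,6), (5,7), (6,7). Each pair (i,j) satisfies i < j and arr[i] > arr[j].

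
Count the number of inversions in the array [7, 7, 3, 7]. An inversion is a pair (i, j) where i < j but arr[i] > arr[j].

Finding inversions in [7, 7, 3, 7]:

(0, 2): arr[0]=7 > arr[2]=3
(1, 2): arr[1]=7 > arr[2]=3

Total inversions: 2

The array has 2 inversion(s): (0,2), (1,2). Each pair (i,j) satisfies i < j and arr[i] > arr[j].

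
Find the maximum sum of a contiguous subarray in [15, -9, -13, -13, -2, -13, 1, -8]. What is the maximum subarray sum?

Using Kadane's algorithm on [15, -9, -13, -13, -2, -13, 1, -8]:

Scanning through the array:
Position 1 (value -9): max_ending_here = 6, max_so_far = 15
Position 2 (value -13): max_ending_here = -7, max_so_far = 15
Position 3 (value -13): max_ending_here = -13, max_so_far = 15
Position 4 (value -2): max_ending_here = -2, max_so_far = 15
Position 5 (value -13): max_ending_here = -13, max_so_far = 15
Position 6 (value 1): max_ending_here = 1, max_so_far = 15
Position 7 (value -8): max_ending_here = -7, max_so_far = 15

Maximum subarray: [15]
Maximum sum: 15

The maximum subarray is [15] with sum 15. This subarray runs from index 0 to index 0.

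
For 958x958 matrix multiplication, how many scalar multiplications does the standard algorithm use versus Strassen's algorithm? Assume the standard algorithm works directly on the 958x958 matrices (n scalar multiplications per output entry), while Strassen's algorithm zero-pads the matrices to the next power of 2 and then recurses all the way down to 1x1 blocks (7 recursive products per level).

Matrix multiplication for 958x958 matrices:

Strassen's algorithm requires power-of-2 dimensions. Pad 958x958 to 1024x1024 (next power of 2).

Standard algorithm: 958^3 = 879217912 multiplications
Strassen's algorithm: 7^(log2(1024)) = 7^10 = 282475249 multiplications
Savings: 879217912 - 282475249 = 596742663 multiplications

Standard: 879217912 multiplications (958^3). Strassen: 282475249 multiplications (7^10, after padding to 1024x1024). Strassen reduces 8 recursive multiplications to 7 at each level.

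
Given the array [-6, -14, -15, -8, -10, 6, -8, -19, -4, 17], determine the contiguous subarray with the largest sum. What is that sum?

Using Kadane's algorithm on [-6, -14, -15, -8, -10, 6, -8, -19, -4, 17]:

Scanning through the array:
Position 1 (value -14): max_ending_here = -14, max_so_far = -6
Position 2 (value -15): max_ending_here = -15, max_so_far = -6
Position 3 (value -8): max_ending_here = -8, max_so_far = -6
Position 4 (value -10): max_ending_here = -10, max_so_far = -6
Position 5 (value 6): max_ending_here = 6, max_so_far = 6
Position 6 (value -8): max_ending_here = -2, max_so_far = 6
Position 7 (value -19): max_ending_here = -19, max_so_far = 6
Position 8 (value -4): max_ending_here = -4, max_so_far = 6
Position 9 (value 17): max_ending_here = 17, max_so_far = 17

Maximum subarray: [17]
Maximum sum: 17

The maximum subarray is [17] with sum 17. This subarray runs from index 9 to index 9.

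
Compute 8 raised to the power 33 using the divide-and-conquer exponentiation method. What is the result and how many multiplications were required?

Computing 8^33 by squaring (build up from 8^1; each line after the first costs one multiplication):

8^1 = 8
8^2 = (8^1)^2 = 8^2 = 64
8^4 = (8^2)^2 = 64^2 = 4096
8^8 = (8^4)^2 = 4096^2 = 16777216
8^16 = (8^8)^2 = 16777216^2 = 281474976710656
8^32 = (8^16)^2 = 281474976710656^2 = 79228162514264337593543950336
8^33 = 8 * 8^32 = 8 * 79228162514264337593543950336 = 633825300114114700748351602688

Result: 633825300114114700748351602688
Multiplications needed: 6 (6 lines after 8^1)

8^33 = 633825300114114700748351602688. Using exponentiation by squaring, this requires 6 multiplications. The key idea: if the exponent is even, square the half-power; if odd, multiply by the base once.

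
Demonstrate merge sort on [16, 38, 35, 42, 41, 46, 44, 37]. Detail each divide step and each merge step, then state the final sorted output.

Merge sort trace:

Split: [16, 38, 35, 42, 41, 46, 44, 37] -> [16, 38, 35, 42] and [41, 46, 44, 37]
  Split: [16, 38, 35, 42] -> [16, 38] and [35, 42]
    Split: [16, 38] -> [16] and [38]
    Merge: [16] + [38] -> [16, 38]
    Split: [35, 42] -> [35] and [42]
    Merge: [35] + [42] -> [35, 42]
  Merge: [16, 38] + [35, 42] -> [16, 35, 38, 42]
  Split: [41, 46, 44, 37] -> [41, 46] and [44, 37]
    Split: [41, 46] -> [41] and [46]
    Merge: [41] + [46] -> [41, 46]
    Split: [44, 37] -> [44] and [37]
    Merge: [44] + [37] -> [37, 44]
  Merge: [41, 46] + [37, 44] -> [37, 41, 44, 46]
Merge: [16, 35, 38, 42] + [37, 41, 44, 46] -> [16, 35, 37, 38, 41, 42, 44, 46]

Final sorted array: [16, 35, 37, 38, 41, 42, 44, 46]

The merge sort proceeds by recursively splitting the array and merging sorted halves.
After all merges, the sorted array is [16, 35, 37, 38, 41, 42, 44, 46].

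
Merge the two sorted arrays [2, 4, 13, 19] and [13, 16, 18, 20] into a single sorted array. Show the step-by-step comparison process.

Merging process:

Compare 2 vs 13: take 2 from left. Merged: [2]
Compare 4 vs 13: take 4 from left. Merged: [2, 4]
Compare 13 vs 13: take 13 from left. Merged: [2, 4, 13]
Compare 19 vs 13: take 13 from right. Merged: [2, 4, 13, 13]
Compare 19 vs 16: take 16 from right. Merged: [2, 4, 13, 13, 16]
Compare 19 vs 18: take 18 from right. Merged: [2, 4, 13, 13, 16, 18]
Compare 19 vs 20: take 19 from left. Merged: [2, 4, 13, 13, 16, 18, 19]
Append remaining from right: [20]. Merged: [2, 4, 13, 13, 16, 18, 19, 20]

Final merged array: [2, 4, 13, 13, 16, 18, 19, 20]
Total comparisons: 7

The merged array is [2, 4, 13, 13, 16, 18, 19, 20], requiring 7 comparisons. The merge step runs in O(n) time where n is the total number of elements.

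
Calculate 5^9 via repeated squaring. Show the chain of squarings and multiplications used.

Computing 5^9 by squaring (build up from 5^1; each line after the first costs one multiplication):

5^1 = 5
5^2 = (5^1)^2 = 5^2 = 25
5^4 = (5^2)^2 = 25^2 = 625
5^8 = (5^4)^2 = 625^2 = 390625
5^9 = 5 * 5^8 = 5 * 390625 = 1953125

Result: 1953125
Multiplications needed: 4 (4 lines after 5^1)

5^9 = 1953125. Using exponentiation by squaring, this requires 4 multiplications. The key idea: if the exponent is even, square the half-power; if odd, multiply by the base once.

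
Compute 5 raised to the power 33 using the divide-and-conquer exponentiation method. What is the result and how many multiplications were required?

Computing 5^33 by squaring (build up from 5^1; each line after the first costs one multiplication):

5^1 = 5
5^2 = (5^1)^2 = 5^2 = 25
5^4 = (5^2)^2 = 25^2 = 625
5^8 = (5^4)^2 = 625^2 = 390625
5^16 = (5^8)^2 = 390625^2 = 152587890625
5^32 = (5^16)^2 = 152587890625^2 = 23283064365386962890625
5^33 = 5 * 5^32 = 5 * 23283064365386962890625 = 116415321826934814453125

Result: 116415321826934814453125
Multiplications needed: 6 (6 lines after 5^1)

5^33 = 116415321826934814453125. Using exponentiation by squaring, this requires 6 multiplications. The key idea: if the exponent is even, square the half-power; if odd, multiply by the base once.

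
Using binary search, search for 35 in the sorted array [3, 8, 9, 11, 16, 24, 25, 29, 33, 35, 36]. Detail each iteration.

Binary search for 35 in [3, 8, 9, 11, 16, 24, 25, 29, 33, 35, 36]:

lo=0, hi=10, mid=5, arr[mid]=24 -> 24 < 35, search right half
lo=6, hi=10, mid=8, arr[mid]=33 -> 33 < 35, search right half
lo=9, hi=10, mid=9, arr[mid]=35 -> Found target at index 9!

Binary search finds 35 at index 9 after 3 comparisons. The search repeatedly halves the search space by comparing with the middle element.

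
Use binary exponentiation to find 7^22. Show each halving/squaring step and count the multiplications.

Computing 7^22 by squaring (build up from 7^1; each line after the first costs one multiplication):

7^1 = 7
7^2 = (7^1)^2 = 7^2 = 49
7^4 = (7^2)^2 = 49^2 = 2401
7^5 = 7 * 7^4 = 7 * 2401 = 16807
7^10 = (7^5)^2 = 16807^2 = 282475249
7^11 = 7 * 7^10 = 7 * 282475249 = 1977326743
7^22 = (7^11)^2 = 1977326743^2 = 3909821048582988049

Result: 3909821048582988049
Multiplications needed: 6 (6 lines after 7^1)

7^22 = 3909821048582988049. Using exponentiation by squaring, this requires 6 multiplications. The key idea: if the exponent is even, square the half-power; if odd, multiply by the base once.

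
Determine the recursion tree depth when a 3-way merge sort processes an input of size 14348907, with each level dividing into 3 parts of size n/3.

For divide and conquer with division factor 3:

Problem sizes at each level:
Level 0: 14348907
Level 1: 4782969
Level 2: 1594323
Level 3: 531441
Level 4: 177147
Level 5: 59049
Level 6: 19683
Level 7: 6561
Level 8: 2187
Level 9: 729
Level 10: 243
Level 11: 81
Level 12: 27
Level 13: 9
Level 14: 3
Level 15: 1

The root is level 0 and the size-1 base case is level 15 (the tree spans levels 0 through 15, i.e. 16 levels counting the root), so the depth is the number of divisions: log_3(14348907) = 15

The recursion tree depth is log_3(14348907) = 15. At each level, the problem size is divided by 3, so it takes 15 divisions to reduce to a base case of size 1. The algorithm makes 3 recursive calls at each level.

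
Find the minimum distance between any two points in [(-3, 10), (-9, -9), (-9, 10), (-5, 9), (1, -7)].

Computing all pairwise distances among 5 points:

d((-3, 10), (-9, -9)) = 19.9249
d((-3, 10), (-9, 10)) = 6.0
d((-3, 10), (-5, 9)) = 2.2361 <-- minimum
d((-3, 10), (1, -7)) = 17.4642
d((-9, -9), (-9, 10)) = 19.0
d((-9, -9), (-5, 9)) = 18.4391
d((-9, -9), (1, -7)) = 10.198
d((-9, 10), (-5, 9)) = 4.1231
d((-9, 10), (1, -7)) = 19.7231
d((-5, 9), (1, -7)) = 17.088

Closest pair: (-3, 10) and (-5, 9) with distance 2.2361

The closest pair is (-3, 10) and (-5, 9) with Euclidean distance 2.2361. For 5 points, brute-force pairwise comparison is shown above. For large n, the divide-and-conquer algorithm (sort by x, recurse on halves, check the dividing strip) achieves O(n log n).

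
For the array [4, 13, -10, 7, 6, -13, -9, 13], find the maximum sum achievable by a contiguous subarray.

Using Kadane's algorithm on [4, 13, -10, 7, 6, -13, -9, 13]:

Scanning through the array:
Position 1 (value 13): max_ending_here = 17, max_so_far = 17
Position 2 (value -10): max_ending_here = 7, max_so_far = 17
Position 3 (value 7): max_ending_here = 14, max_so_far = 17
Position 4 (value 6): max_ending_here = 20, max_so_far = 20
Position 5 (value -13): max_ending_here = 7, max_so_far = 20
Position 6 (value -9): max_ending_here = -2, max_so_far = 20
Position 7 (value 13): max_ending_here = 13, max_so_far = 20

Maximum subarray: [4, 13, -10, 7, 6]
Maximum sum: 20

The maximum subarray is [4, 13, -10, 7, 6] with sum 20. This subarray runs from index 0 to index 4.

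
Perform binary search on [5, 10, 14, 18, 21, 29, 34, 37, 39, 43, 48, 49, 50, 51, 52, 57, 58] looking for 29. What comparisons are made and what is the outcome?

Binary search for 29 in [5, 10, 14, 18, 21, 29, 34, 37, 39, 43, 48, 49, 50, 51, 52, 57, 58]:

lo=0, hi=16, mid=8, arr[mid]=39 -> 39 > 29, search left half
lo=0, hi=7, mid=3, arr[mid]=18 -> 18 < 29, search right half
lo=4, hi=7, mid=5, arr[mid]=29 -> Found target at index 5!

Binary search finds 29 at index 5 after 3 comparisons. The search repeatedly halves the search space by comparing with the middle element.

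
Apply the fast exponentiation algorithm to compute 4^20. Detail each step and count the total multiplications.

Computing 4^20 by squaring (build up from 4^1; each line after the first costs one multiplication):

4^1 = 4
4^2 = (4^1)^2 = 4^2 = 16
4^4 = (4^2)^2 = 16^2 = 256
4^5 = 4 * 4^4 = 4 * 256 = 1024
4^10 = (4^5)^2 = 1024^2 = 1048576
4^20 = (4^10)^2 = 1048576^2 = 1099511627776

Result: 1099511627776
Multiplications needed: 5 (5 lines after 4^1)

4^20 = 1099511627776. Using exponentiation by squaring, this requires 5 multiplications. The key idea: if the exponent is even, square the half-power; if odd, multiply by the base once.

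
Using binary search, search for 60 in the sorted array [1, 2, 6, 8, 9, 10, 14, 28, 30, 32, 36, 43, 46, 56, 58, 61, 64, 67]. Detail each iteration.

Binary search for 60 in [1, 2, 6, 8, 9, 10, 14, 28, 30, 32, 36, 43, 46, 56, 58, 61, 64, 67]:

lo=0, hi=17, mid=8, arr[mid]=30 -> 30 < 60, search right half
lo=9, hi=17, mid=13, arr[mid]=56 -> 56 < 60, search right half
lo=14, hi=17, mid=15, arr[mid]=61 -> 61 > 60, search left half
lo=14, hi=14, mid=14, arr[mid]=58 -> 58 < 60, search right half
lo=15 > hi=14, target 60 not found

Binary search determines that 60 is not in the array after 4 comparisons. The search space was exhausted without finding the target.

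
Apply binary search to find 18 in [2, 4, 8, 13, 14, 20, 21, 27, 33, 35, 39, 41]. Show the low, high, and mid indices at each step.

Binary search for 18 in [2, 4, 8, 13, 14, 20, 21, 27, 33, 35, 39, 41]:

lo=0, hi=11, mid=5, arr[mid]=20 -> 20 > 18, search left half
lo=0, hi=4, mid=2, arr[mid]=8 -> 8 < 18, search right half
lo=3, hi=4, mid=3, arr[mid]=13 -> 13 < 18, search right half
lo=4, hi=4, mid=4, arr[mid]=14 -> 14 < 18, search right half
lo=5 > hi=4, target 18 not found

Binary search determines that 18 is not in the array after 4 comparisons. The search space was exhausted without finding the target.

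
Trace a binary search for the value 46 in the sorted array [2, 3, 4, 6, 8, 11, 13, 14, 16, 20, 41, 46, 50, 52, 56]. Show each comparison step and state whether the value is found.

Binary search for 46 in [2, 3, 4, 6, 8, 11, 13, 14, 16, 20, 41, 46, 50, 52, 56]:

lo=0, hi=14, mid=7, arr[mid]=14 -> 14 < 46, search right half
lo=8, hi=14, mid=11, arr[mid]=46 -> Found target at index 11!

Binary search finds 46 at index 11 after 2 comparisons. The search repeatedly halves the search space by comparing with the middle element.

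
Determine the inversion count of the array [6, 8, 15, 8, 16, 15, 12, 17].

Finding inversions in [6, 8, 15, 8, 16, 15, 12, 17]:

(2, 3): arr[2]=15 > arr[3]=8
(2, 6): arr[2]=15 > arr[6]=12
(4, 5): arr[4]=16 > arr[5]=15
(4, 6): arr[4]=16 > arr[6]=12
(5, 6): arr[5]=15 > arr[6]=12

Total inversions: 5

The array has 5 inversion(s): (2,3), (2,6), (4,5), (4,6), (5,6). Each pair (i,j) satisfies i < j and arr[i] > arr[j].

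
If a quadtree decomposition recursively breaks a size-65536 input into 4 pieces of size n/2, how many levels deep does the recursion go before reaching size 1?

For divide and conquer with division factor 2:

Problem sizes at each level:
Level 0: 65536
Level 1: 32768
Level 2: 16384
Level 3: 8192
Level 4: 4096
Level 5: 2048
Level 6: 1024
Level 7: 512
Level 8: 256
Level 9: 128
Level 10: 64
Level 11: 32
Level 12: 16
Level 13: 8
Level 14: 4
Level 15: 2
Level 16: 1

The root is level 0 and the size-1 base case is level 16 (the tree spans levels 0 through 16, i.e. 17 levels counting the root), so the depth is the number of divisions: log_2(65536) = 16

The recursion tree depth is log_2(65536) = 16. At each level, the problem size is divided by 2, so it takes 16 divisions to reduce to a base case of size 1. The algorithm makes 4 recursive calls at each level.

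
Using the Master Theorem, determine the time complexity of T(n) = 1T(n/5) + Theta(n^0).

Master Theorem for T(n) = 1T(n/5) + O(n^0):

a = 1, b = 5, c = 0
log_b(a) = log_5(1) = 0.0000

Case 2: c = 0 = log_5(1) = 0.0000
T(n) = O(n^0 log n) = O(log n)

For T(n) = 1T(n/5) + O(n^0): log_5(1) = 0.0000. This is Case 2 of the Master Theorem (c = log_b(a), equal work at all levels), giving O(log n).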